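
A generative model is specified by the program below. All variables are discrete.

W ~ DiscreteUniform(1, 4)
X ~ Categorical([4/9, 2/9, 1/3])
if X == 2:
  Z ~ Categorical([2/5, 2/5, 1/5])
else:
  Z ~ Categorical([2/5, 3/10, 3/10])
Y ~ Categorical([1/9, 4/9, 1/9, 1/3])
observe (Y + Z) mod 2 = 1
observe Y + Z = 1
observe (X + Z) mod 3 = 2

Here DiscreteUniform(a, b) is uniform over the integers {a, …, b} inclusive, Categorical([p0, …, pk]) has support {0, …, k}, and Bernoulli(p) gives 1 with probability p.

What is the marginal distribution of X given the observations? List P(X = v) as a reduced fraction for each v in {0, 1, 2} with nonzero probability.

P(X=1) = 1/9, P(X=2) = 8/9

Enumerate traces; 8 have nonzero weight after conditioning:
  (W=1, X=1, Z=1, Y=0) weight 1/540
  (W=1, X=2, Z=0, Y=1) weight 2/135
  (W=2, X=1, Z=1, Y=0) weight 1/540
  (W=2, X=2, Z=0, Y=1) weight 2/135
  (W=3, X=1, Z=1, Y=0) weight 1/540
  (W=3, X=2, Z=0, Y=1) weight 2/135
  (W=4, X=1, Z=1, Y=0) weight 1/540
  (W=4, X=2, Z=0, Y=1) weight 2/135
Group by X:
  weight(X=1) = 1/135
  weight(X=2) = 8/135
Total weight = 1/135 + 8/135 = 1/15
P(X=1 | obs) = 1/135 / 1/15 = 1/9
P(X=2 | obs) = 8/135 / 1/15 = 8/9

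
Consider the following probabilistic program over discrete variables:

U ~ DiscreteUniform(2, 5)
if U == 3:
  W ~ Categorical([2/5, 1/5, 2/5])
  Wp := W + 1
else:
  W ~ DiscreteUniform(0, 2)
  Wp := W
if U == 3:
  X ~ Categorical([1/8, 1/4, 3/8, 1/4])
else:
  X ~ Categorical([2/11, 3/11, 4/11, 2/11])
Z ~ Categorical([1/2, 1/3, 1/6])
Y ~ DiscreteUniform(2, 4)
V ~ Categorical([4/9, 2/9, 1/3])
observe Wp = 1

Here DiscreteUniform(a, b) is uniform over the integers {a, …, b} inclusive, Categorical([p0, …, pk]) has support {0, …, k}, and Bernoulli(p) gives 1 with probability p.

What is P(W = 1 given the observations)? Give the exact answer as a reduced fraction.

P(W = 1 | obs) = 5/7

Enumerate traces; 432 have nonzero weight after conditioning:
  (U=2, W=1, X=0, Z=0, Y=2, V=0) weight 1/891
  (U=2, W=1, X=0, Z=0, Y=2, V=1) weight 1/1782
  (U=2, W=1, X=0, Z=0, Y=2, V=2) weight 1/1188
  (U=2, W=1, X=0, Z=0, Y=3, V=0) weight 1/891
  (U=2, W=1, X=0, Z=0, Y=3, V=1) weight 1/1782
  (U=2, W=1, X=0, Z=0, Y=3, V=2) weight 1/1188
  (U=2, W=1, X=0, Z=0, Y=4, V=0) weight 1/891
  (U=2, W=1, X=0, Z=0, Y=4, V=1) weight 1/1782
  (U=3, W=0, X=0, Z=0, Y=2, V=0) weight 1/1080
  … 423 more
Group by W:
  weight(W=0) = 1/10
  weight(W=1) = 1/4
Total weight = 1/10 + 1/4 = 7/20
P(W=0 | obs) = 1/10 / 7/20 = 2/7
P(W=1 | obs) = 1/4 / 7/20 = 5/7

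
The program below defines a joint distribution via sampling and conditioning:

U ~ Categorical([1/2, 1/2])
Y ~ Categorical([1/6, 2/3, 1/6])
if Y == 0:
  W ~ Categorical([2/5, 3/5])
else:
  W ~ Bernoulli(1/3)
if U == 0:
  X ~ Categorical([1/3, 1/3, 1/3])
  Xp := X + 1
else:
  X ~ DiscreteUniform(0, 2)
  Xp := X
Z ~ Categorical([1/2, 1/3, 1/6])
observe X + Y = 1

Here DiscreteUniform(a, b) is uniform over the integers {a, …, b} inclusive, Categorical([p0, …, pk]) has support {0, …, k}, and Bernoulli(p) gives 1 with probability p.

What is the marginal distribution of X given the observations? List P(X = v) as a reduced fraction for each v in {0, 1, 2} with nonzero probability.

P(X=0) = 4/5, P(X=1) = 1/5

Enumerate traces; 24 have nonzero weight after conditioning:
  (U=0, Y=0, W=0, X=1, Z=0) weight 1/180
  (U=0, Y=0, W=0, X=1, Z=1) weight 1/270
  (U=0, Y=0, W=0, X=1, Z=2) weight 1/540
  (U=0, Y=0, W=1, X=1, Z=0) weight 1/120
  (U=0, Y=0, W=1, X=1, Z=1) weight 1/180
  (U=0, Y=0, W=1, X=1, Z=2) weight 1/360
  (U=0, Y=1, W=0, X=0, Z=0) weight 1/27
  (U=0, Y=1, W=0, X=0, Z=1) weight 2/81
  … 16 more
Group by X:
  weight(X=0) = 2/9
  weight(X=1) = 1/18
Total weight = 2/9 + 1/18 = 5/18
P(X=0 | obs) = 2/9 / 5/18 = 4/5
P(X=1 | obs) = 1/18 / 5/18 = 1/5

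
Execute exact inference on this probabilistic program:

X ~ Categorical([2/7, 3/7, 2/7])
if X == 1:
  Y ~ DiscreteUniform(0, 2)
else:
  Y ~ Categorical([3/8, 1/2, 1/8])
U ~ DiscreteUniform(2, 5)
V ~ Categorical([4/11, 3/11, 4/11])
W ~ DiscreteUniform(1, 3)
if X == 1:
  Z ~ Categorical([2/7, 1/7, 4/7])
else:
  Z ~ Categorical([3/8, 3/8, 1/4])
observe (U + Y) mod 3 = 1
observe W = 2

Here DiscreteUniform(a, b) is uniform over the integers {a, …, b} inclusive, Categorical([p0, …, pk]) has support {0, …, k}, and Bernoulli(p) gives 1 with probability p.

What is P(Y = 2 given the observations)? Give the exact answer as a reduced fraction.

P(Y = 2 | obs) = 6/17

Enumerate traces; 108 have nonzero weight after conditioning:
  (X=0, Y=0, U=4, V=0, W=2, Z=0) weight 3/2464
  (X=0, Y=0, U=4, V=0, W=2, Z=1) weight 3/2464
  (X=0, Y=0, U=4, V=0, W=2, Z=2) weight 1/1232
  (X=0, Y=0, U=4, V=1, W=2, Z=0) weight 9/9856
  (X=0, Y=0, U=4, V=1, W=2, Z=1) weight 9/9856
  (X=0, Y=0, U=4, V=1, W=2, Z=2) weight 3/4928
  (X=0, Y=0, U=4, V=2, W=2, Z=0) weight 3/2464
  (X=0, Y=0, U=4, V=2, W=2, Z=1) weight 3/2464
  (X=0, Y=1, U=3, V=0, W=2, Z=0) weight 1/616
  (X=0, Y=2, U=2, V=0, W=2, Z=0) weight 1/2464
  … 98 more
Group by Y:
  weight(Y=0) = 5/168
  weight(Y=1) = 1/28
  weight(Y=2) = 1/28
Total weight = 5/168 + 1/28 + 1/28 = 17/168
P(Y=0 | obs) = 5/168 / 17/168 = 5/17
P(Y=1 | obs) = 1/28 / 17/168 = 6/17
P(Y=2 | obs) = 1/28 / 17/168 = 6/17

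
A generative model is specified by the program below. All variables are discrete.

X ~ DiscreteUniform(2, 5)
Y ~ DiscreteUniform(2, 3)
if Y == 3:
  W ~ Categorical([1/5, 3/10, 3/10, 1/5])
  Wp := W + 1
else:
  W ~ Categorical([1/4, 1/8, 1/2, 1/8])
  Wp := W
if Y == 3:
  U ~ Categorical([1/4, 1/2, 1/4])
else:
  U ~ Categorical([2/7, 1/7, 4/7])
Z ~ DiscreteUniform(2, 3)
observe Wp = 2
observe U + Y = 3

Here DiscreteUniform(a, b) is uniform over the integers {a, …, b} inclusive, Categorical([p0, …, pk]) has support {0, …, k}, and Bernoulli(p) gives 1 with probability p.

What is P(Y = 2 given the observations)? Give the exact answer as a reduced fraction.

P(Y = 2 | obs) = 20/41

Enumerate traces; 16 have nonzero weight after conditioning:
  (X=2, Y=2, W=2, U=1, Z=2) weight 1/224
  (X=2, Y=2, W=2, U=1, Z=3) weight 1/224
  (X=2, Y=3, W=1, U=0, Z=2) weight 3/640
  (X=2, Y=3, W=1, U=0, Z=3) weight 3/640
  (X=3, Y=2, W=2, U=1, Z=2) weight 1/224
  (X=3, Y=2, W=2, U=1, Z=3) weight 1/224
  (X=3, Y=3, W=1, U=0, Z=2) weight 3/640
  (X=3, Y=3, W=1, U=0, Z=3) weight 3/640
  … 8 more
Group by Y:
  weight(Y=2) = 1/28
  weight(Y=3) = 3/80
Total weight = 1/28 + 3/80 = 41/560
P(Y=2 | obs) = 1/28 / 41/560 = 20/41
P(Y=3 | obs) = 3/80 / 41/560 = 21/41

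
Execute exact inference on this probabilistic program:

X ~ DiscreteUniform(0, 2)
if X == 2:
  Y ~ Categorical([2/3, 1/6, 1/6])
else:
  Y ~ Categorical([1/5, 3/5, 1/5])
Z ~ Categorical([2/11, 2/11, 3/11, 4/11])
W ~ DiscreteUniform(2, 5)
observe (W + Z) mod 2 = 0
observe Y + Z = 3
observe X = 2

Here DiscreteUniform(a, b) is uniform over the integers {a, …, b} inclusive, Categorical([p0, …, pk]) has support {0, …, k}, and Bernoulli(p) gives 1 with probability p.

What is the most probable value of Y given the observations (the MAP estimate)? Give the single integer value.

Enumerate traces; 6 have nonzero weight after conditioning:
  (X=2, Y=0, Z=3, W=3) weight 2/99
  (X=2, Y=0, Z=3, W=5) weight 2/99
  (X=2, Y=1, Z=2, W=2) weight 1/264
  (X=2, Y=1, Z=2, W=4) weight 1/264
  (X=2, Y=2, Z=1, W=3) weight 1/396
  (X=2, Y=2, Z=1, W=5) weight 1/396
Group by Y:
  weight(Y=0) = 4/99
  weight(Y=1) = 1/132
  weight(Y=2) = 1/198
Total weight = 4/99 + 1/132 + 1/198 = 7/132
P(Y=0 | obs) = 4/99 / 7/132 = 16/21
P(Y=1 | obs) = 1/132 / 7/132 = 1/7
P(Y=2 | obs) = 1/198 / 7/132 = 2/21
argmax = 0

argmax_v P(Y = v | obs) = 0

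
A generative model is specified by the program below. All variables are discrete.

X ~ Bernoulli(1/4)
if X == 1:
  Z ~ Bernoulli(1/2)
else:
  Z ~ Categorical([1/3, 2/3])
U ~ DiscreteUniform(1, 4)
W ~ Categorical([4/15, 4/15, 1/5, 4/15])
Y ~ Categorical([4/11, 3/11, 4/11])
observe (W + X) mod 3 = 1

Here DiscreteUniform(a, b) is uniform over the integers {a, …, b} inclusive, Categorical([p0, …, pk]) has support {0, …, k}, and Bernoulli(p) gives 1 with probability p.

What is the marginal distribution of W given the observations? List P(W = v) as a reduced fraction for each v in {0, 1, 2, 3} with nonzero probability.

Enumerate traces; 72 have nonzero weight after conditioning:
  (X=0, Z=0, U=1, W=1, Y=0) weight 1/165
  (X=0, Z=0, U=1, W=1, Y=1) weight 1/220
  (X=0, Z=0, U=1, W=1, Y=2) weight 1/165
  (X=0, Z=0, U=2, W=1, Y=0) weight 1/165
  (X=0, Z=0, U=2, W=1, Y=1) weight 1/220
  (X=0, Z=0, U=2, W=1, Y=2) weight 1/165
  (X=0, Z=0, U=3, W=1, Y=0) weight 1/165
  (X=0, Z=0, U=3, W=1, Y=1) weight 1/220
  (X=1, Z=0, U=1, W=0, Y=0) weight 1/330
  (X=1, Z=0, U=1, W=3, Y=0) weight 1/330
  … 62 more
Group by W:
  weight(W=0) = 1/15
  weight(W=1) = 1/5
  weight(W=3) = 1/15
Total weight = 1/15 + 1/5 + 1/15 = 1/3
P(W=0 | obs) = 1/15 / 1/3 = 1/5
P(W=1 | obs) = 1/5 / 1/3 = 3/5
P(W=3 | obs) = 1/15 / 1/3 = 1/5

P(W=0) = 1/5, P(W=1) = 3/5, P(W=3) = 1/5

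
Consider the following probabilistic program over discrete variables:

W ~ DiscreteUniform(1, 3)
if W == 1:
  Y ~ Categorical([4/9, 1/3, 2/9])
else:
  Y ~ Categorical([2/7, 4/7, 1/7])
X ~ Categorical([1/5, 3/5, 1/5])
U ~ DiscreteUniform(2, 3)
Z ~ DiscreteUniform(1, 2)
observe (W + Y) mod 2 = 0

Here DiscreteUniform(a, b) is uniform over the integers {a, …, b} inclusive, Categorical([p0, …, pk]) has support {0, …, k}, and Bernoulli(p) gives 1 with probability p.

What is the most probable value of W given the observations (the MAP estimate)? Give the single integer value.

Enumerate traces; 48 have nonzero weight after conditioning:
  (W=1, Y=1, X=0, U=2, Z=1) weight 1/180
  (W=1, Y=1, X=0, U=2, Z=2) weight 1/180
  (W=1, Y=1, X=0, U=3, Z=1) weight 1/180
  (W=1, Y=1, X=0, U=3, Z=2) weight 1/180
  (W=1, Y=1, X=1, U=2, Z=1) weight 1/60
  (W=1, Y=1, X=1, U=2, Z=2) weight 1/60
  (W=1, Y=1, X=1, U=3, Z=1) weight 1/60
  (W=1, Y=1, X=1, U=3, Z=2) weight 1/60
  (W=2, Y=0, X=0, U=2, Z=1) weight 1/210
  (W=3, Y=1, X=0, U=2, Z=1) weight 1/105
  … 38 more
Group by W:
  weight(W=1) = 1/9
  weight(W=2) = 1/7
  weight(W=3) = 4/21
Total weight = 1/9 + 1/7 + 4/21 = 4/9
P(W=1 | obs) = 1/9 / 4/9 = 1/4
P(W=2 | obs) = 1/7 / 4/9 = 9/28
P(W=3 | obs) = 4/21 / 4/9 = 3/7
argmax = 3

argmax_v P(W = v | obs) = 3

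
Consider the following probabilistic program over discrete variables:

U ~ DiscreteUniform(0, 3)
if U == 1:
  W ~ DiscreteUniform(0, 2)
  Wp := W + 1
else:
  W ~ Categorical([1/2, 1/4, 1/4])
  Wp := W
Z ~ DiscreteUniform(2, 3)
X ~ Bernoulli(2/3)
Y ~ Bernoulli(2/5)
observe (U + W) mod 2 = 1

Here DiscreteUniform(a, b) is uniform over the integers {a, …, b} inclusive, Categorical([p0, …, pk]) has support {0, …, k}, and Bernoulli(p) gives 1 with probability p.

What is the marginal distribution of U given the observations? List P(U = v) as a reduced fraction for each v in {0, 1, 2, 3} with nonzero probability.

P(U=0) = 3/23, P(U=1) = 8/23, P(U=2) = 3/23, P(U=3) = 9/23

Enumerate traces; 48 have nonzero weight after conditioning:
  (U=0, W=1, Z=2, X=0, Y=0) weight 1/160
  (U=0, W=1, Z=2, X=0, Y=1) weight 1/240
  (U=0, W=1, Z=2, X=1, Y=0) weight 1/80
  (U=0, W=1, Z=2, X=1, Y=1) weight 1/120
  (U=0, W=1, Z=3, X=0, Y=0) weight 1/160
  (U=0, W=1, Z=3, X=0, Y=1) weight 1/240
  (U=0, W=1, Z=3, X=1, Y=0) weight 1/80
  (U=0, W=1, Z=3, X=1, Y=1) weight 1/120
  (U=1, W=0, Z=2, X=0, Y=0) weight 1/120
  (U=2, W=1, Z=2, X=0, Y=0) weight 1/160
  … 38 more
Group by U:
  weight(U=0) = 1/16
  weight(U=1) = 1/6
  weight(U=2) = 1/16
  weight(U=3) = 3/16
Total weight = 1/16 + 1/6 + 1/16 + 3/16 = 23/48
P(U=0 | obs) = 1/16 / 23/48 = 3/23
P(U=1 | obs) = 1/6 / 23/48 = 8/23
P(U=2 | obs) = 1/16 / 23/48 = 3/23
P(U=3 | obs) = 3/16 / 23/48 = 9/23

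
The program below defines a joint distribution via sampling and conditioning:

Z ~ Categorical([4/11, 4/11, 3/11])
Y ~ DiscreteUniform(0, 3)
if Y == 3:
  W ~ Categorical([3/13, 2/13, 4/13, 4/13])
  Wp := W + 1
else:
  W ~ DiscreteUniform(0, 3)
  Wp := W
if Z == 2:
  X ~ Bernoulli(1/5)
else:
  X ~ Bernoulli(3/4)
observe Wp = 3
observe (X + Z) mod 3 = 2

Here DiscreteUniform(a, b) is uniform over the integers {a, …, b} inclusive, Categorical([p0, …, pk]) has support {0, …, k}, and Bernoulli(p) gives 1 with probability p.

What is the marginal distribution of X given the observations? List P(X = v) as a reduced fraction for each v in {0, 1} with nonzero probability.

P(X=0) = 4/9, P(X=1) = 5/9

Enumerate traces; 8 have nonzero weight after conditioning:
  (Z=1, Y=0, W=3, X=1) weight 3/176
  (Z=1, Y=1, W=3, X=1) weight 3/176
  (Z=1, Y=2, W=3, X=1) weight 3/176
  (Z=1, Y=3, W=2, X=1) weight 3/143
  (Z=2, Y=0, W=3, X=0) weight 3/220
  (Z=2, Y=1, W=3, X=0) weight 3/220
  (Z=2, Y=2, W=3, X=0) weight 3/220
  (Z=2, Y=3, W=2, X=0) weight 12/715
Group by X:
  weight(X=0) = 3/52
  weight(X=1) = 15/208
Total weight = 3/52 + 15/208 = 27/208
P(X=0 | obs) = 3/52 / 27/208 = 4/9
P(X=1 | obs) = 15/208 / 27/208 = 5/9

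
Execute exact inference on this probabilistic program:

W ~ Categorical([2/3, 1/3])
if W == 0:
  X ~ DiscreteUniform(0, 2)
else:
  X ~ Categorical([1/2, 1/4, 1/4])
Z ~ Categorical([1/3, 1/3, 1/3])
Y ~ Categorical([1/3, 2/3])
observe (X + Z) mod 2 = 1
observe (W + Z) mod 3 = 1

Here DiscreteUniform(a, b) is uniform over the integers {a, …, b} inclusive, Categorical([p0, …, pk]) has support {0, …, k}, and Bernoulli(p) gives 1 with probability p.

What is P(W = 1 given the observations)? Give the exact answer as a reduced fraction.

P(W = 1 | obs) = 3/19

Enumerate traces; 6 have nonzero weight after conditioning:
  (W=0, X=0, Z=1, Y=0) weight 2/81
  (W=0, X=0, Z=1, Y=1) weight 4/81
  (W=0, X=2, Z=1, Y=0) weight 2/81
  (W=0, X=2, Z=1, Y=1) weight 4/81
  (W=1, X=1, Z=0, Y=0) weight 1/108
  (W=1, X=1, Z=0, Y=1) weight 1/54
Group by W:
  weight(W=0) = 4/27
  weight(W=1) = 1/36
Total weight = 4/27 + 1/36 = 19/108
P(W=0 | obs) = 4/27 / 19/108 = 16/19
P(W=1 | obs) = 1/36 / 19/108 = 3/19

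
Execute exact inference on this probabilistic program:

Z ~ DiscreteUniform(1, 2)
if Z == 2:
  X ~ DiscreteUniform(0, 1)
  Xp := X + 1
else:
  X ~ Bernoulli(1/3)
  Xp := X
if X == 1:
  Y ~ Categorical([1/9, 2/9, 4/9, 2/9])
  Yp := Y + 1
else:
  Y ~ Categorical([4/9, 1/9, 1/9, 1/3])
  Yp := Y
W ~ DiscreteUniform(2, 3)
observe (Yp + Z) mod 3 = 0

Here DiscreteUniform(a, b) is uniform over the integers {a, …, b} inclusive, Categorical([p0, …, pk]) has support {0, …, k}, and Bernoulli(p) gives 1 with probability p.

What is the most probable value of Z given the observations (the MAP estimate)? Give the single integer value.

Enumerate traces; 10 have nonzero weight after conditioning:
  (Z=1, X=0, Y=2, W=2) weight 1/54
  (Z=1, X=0, Y=2, W=3) weight 1/54
  (Z=1, X=1, Y=1, W=2) weight 1/54
  (Z=1, X=1, Y=1, W=3) weight 1/54
  (Z=2, X=0, Y=1, W=2) weight 1/72
  (Z=2, X=0, Y=1, W=3) weight 1/72
  (Z=2, X=1, Y=0, W=2) weight 1/72
  (Z=2, X=1, Y=0, W=3) weight 1/72
  … 2 more
Group by Z:
  weight(Z=1) = 2/27
  weight(Z=2) = 1/9
Total weight = 2/27 + 1/9 = 5/27
P(Z=1 | obs) = 2/27 / 5/27 = 2/5
P(Z=2 | obs) = 1/9 / 5/27 = 3/5
argmax = 2

argmax_v P(Z = v | obs) = 2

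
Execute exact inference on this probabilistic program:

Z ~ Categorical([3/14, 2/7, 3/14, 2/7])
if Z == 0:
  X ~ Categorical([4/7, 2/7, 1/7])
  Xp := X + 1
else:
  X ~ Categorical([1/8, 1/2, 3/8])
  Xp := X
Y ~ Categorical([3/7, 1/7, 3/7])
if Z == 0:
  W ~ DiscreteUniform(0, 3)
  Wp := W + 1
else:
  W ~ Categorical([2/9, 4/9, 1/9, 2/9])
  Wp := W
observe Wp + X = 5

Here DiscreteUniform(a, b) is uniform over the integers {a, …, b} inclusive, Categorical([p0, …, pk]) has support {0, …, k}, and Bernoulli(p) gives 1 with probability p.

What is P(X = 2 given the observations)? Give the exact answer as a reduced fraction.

P(X = 2 | obs) = 43/52

Enumerate traces; 15 have nonzero weight after conditioning:
  (Z=0, X=1, Y=0, W=3) weight 9/1372
  (Z=0, X=1, Y=1, W=3) weight 3/1372
  (Z=0, X=1, Y=2, W=3) weight 9/1372
  (Z=0, X=2, Y=0, W=2) weight 9/2744
  (Z=0, X=2, Y=1, W=2) weight 3/2744
  (Z=0, X=2, Y=2, W=2) weight 9/2744
  (Z=1, X=2, Y=0, W=3) weight 1/98
  (Z=1, X=2, Y=1, W=3) weight 1/294
  … 7 more
Group by X:
  weight(X=1) = 3/196
  weight(X=2) = 43/588
Total weight = 3/196 + 43/588 = 13/147
P(X=1 | obs) = 3/196 / 13/147 = 9/52
P(X=2 | obs) = 43/588 / 13/147 = 43/52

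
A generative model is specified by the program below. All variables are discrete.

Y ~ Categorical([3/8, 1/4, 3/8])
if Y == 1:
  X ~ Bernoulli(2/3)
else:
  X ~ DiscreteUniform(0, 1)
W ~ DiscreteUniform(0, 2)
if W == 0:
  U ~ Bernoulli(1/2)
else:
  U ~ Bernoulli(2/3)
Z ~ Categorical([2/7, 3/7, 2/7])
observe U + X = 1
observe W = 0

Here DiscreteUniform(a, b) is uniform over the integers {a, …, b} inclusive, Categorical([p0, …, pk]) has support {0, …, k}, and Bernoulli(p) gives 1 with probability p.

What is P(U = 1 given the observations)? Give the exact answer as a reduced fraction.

P(U = 1 | obs) = 11/24

Enumerate traces; 18 have nonzero weight after conditioning:
  (Y=0, X=0, W=0, U=1, Z=0) weight 1/112
  (Y=0, X=0, W=0, U=1, Z=1) weight 3/224
  (Y=0, X=0, W=0, U=1, Z=2) weight 1/112
  (Y=0, X=1, W=0, U=0, Z=0) weight 1/112
  (Y=0, X=1, W=0, U=0, Z=1) weight 3/224
  (Y=0, X=1, W=0, U=0, Z=2) weight 1/112
  (Y=1, X=0, W=0, U=1, Z=0) weight 1/252
  (Y=1, X=0, W=0, U=1, Z=1) weight 1/168
  … 10 more
Group by U:
  weight(U=0) = 13/144
  weight(U=1) = 11/144
Total weight = 13/144 + 11/144 = 1/6
P(U=0 | obs) = 13/144 / 1/6 = 13/24
P(U=1 | obs) = 11/144 / 1/6 = 11/24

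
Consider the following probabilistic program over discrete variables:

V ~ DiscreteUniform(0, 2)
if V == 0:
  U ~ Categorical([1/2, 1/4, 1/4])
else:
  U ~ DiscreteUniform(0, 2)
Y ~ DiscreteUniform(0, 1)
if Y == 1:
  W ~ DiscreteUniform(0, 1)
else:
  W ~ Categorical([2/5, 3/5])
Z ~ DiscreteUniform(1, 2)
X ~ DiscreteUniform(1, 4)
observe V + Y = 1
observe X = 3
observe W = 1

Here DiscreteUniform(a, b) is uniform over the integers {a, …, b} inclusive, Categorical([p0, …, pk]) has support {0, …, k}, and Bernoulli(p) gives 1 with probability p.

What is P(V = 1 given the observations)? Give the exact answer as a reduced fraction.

P(V = 1 | obs) = 6/11

Enumerate traces; 12 have nonzero weight after conditioning:
  (V=0, U=0, Y=1, W=1, Z=1, X=3) weight 1/192
  (V=0, U=0, Y=1, W=1, Z=2, X=3) weight 1/192
  (V=0, U=1, Y=1, W=1, Z=1, X=3) weight 1/384
  (V=0, U=1, Y=1, W=1, Z=2, X=3) weight 1/384
  (V=0, U=2, Y=1, W=1, Z=1, X=3) weight 1/384
  (V=0, U=2, Y=1, W=1, Z=2, X=3) weight 1/384
  (V=1, U=0, Y=0, W=1, Z=1, X=3) weight 1/240
  (V=1, U=0, Y=0, W=1, Z=2, X=3) weight 1/240
  … 4 more
Group by V:
  weight(V=0) = 1/48
  weight(V=1) = 1/40
Total weight = 1/48 + 1/40 = 11/240
P(V=0 | obs) = 1/48 / 11/240 = 5/11
P(V=1 | obs) = 1/40 / 11/240 = 6/11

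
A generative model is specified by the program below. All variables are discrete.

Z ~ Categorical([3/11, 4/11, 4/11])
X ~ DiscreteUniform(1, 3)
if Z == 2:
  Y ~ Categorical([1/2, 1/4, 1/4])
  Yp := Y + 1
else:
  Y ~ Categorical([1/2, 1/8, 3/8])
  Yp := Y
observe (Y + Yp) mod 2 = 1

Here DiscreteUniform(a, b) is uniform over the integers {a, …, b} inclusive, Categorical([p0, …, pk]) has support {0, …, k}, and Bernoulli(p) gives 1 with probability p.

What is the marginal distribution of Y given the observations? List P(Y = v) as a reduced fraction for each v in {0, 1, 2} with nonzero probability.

P(Y=0) = 1/2, P(Y=1) = 1/4, P(Y=2) = 1/4

Enumerate traces; 9 have nonzero weight after conditioning:
  (Z=2, X=1, Y=0) weight 2/33
  (Z=2, X=1, Y=1) weight 1/33
  (Z=2, X=1, Y=2) weight 1/33
  (Z=2, X=2, Y=0) weight 2/33
  (Z=2, X=2, Y=1) weight 1/33
  (Z=2, X=2, Y=2) weight 1/33
  (Z=2, X=3, Y=0) weight 2/33
  (Z=2, X=3, Y=1) weight 1/33
  … 1 more
Group by Y:
  weight(Y=0) = 2/11
  weight(Y=1) = 1/11
  weight(Y=2) = 1/11
Total weight = 2/11 + 1/11 + 1/11 = 4/11
P(Y=0 | obs) = 2/11 / 4/11 = 1/2
P(Y=1 | obs) = 1/11 / 4/11 = 1/4
P(Y=2 | obs) = 1/11 / 4/11 = 1/4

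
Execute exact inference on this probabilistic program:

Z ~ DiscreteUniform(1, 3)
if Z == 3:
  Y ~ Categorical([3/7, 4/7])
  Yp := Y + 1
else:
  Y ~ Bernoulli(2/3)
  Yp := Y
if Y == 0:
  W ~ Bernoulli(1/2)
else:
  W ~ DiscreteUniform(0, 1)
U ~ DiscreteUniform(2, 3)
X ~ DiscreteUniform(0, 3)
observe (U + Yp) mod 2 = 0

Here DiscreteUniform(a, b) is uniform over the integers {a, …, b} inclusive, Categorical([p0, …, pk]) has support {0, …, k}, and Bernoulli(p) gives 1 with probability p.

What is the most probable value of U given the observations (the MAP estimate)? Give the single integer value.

Enumerate traces; 48 have nonzero weight after conditioning:
  (Z=1, Y=0, W=0, U=2, X=0) weight 1/144
  (Z=1, Y=0, W=0, U=2, X=1) weight 1/144
  (Z=1, Y=0, W=0, U=2, X=2) weight 1/144
  (Z=1, Y=0, W=0, U=2, X=3) weight 1/144
  (Z=1, Y=0, W=1, U=2, X=0) weight 1/144
  (Z=1, Y=0, W=1, U=2, X=1) weight 1/144
  (Z=1, Y=0, W=1, U=2, X=2) weight 1/144
  (Z=1, Y=0, W=1, U=2, X=3) weight 1/144
  (Z=1, Y=1, W=0, U=3, X=0) weight 1/72
  … 39 more
Group by U:
  weight(U=2) = 13/63
  weight(U=3) = 37/126
Total weight = 13/63 + 37/126 = 1/2
P(U=2 | obs) = 13/63 / 1/2 = 26/63
P(U=3 | obs) = 37/126 / 1/2 = 37/63
argmax = 3

argmax_v P(U = v | obs) = 3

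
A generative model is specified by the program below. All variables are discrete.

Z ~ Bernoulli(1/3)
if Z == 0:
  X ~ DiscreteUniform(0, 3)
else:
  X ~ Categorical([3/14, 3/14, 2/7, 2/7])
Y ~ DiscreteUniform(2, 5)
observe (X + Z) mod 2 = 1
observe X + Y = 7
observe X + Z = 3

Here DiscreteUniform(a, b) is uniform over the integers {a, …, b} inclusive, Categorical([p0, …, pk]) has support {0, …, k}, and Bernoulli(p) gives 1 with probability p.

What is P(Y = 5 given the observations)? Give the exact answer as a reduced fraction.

P(Y = 5 | obs) = 4/11

Enumerate traces; 2 have nonzero weight after conditioning:
  (Z=0, X=3, Y=4) weight 1/24
  (Z=1, X=2, Y=5) weight 1/42
Group by Y:
  weight(Y=4) = 1/24
  weight(Y=5) = 1/42
Total weight = 1/24 + 1/42 = 11/168
P(Y=4 | obs) = 1/24 / 11/168 = 7/11
P(Y=5 | obs) = 1/42 / 11/168 = 4/11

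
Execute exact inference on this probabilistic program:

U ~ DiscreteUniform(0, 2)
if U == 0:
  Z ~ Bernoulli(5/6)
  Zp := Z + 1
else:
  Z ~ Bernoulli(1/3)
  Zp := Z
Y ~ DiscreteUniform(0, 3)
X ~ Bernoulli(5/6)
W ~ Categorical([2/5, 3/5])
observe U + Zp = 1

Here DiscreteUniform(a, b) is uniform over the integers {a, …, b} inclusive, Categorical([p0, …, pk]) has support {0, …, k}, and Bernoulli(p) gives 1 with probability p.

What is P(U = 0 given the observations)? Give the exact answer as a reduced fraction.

Enumerate traces; 32 have nonzero weight after conditioning:
  (U=0, Z=0, Y=0, X=0, W=0) weight 1/1080
  (U=0, Z=0, Y=0, X=0, W=1) weight 1/720
  (U=0, Z=0, Y=0, X=1, W=0) weight 1/216
  (U=0, Z=0, Y=0, X=1, W=1) weight 1/144
  (U=0, Z=0, Y=1, X=0, W=0) weight 1/1080
  (U=0, Z=0, Y=1, X=0, W=1) weight 1/720
  (U=0, Z=0, Y=1, X=1, W=0) weight 1/216
  (U=0, Z=0, Y=1, X=1, W=1) weight 1/144
  (U=1, Z=0, Y=0, X=0, W=0) weight 1/270
  … 23 more
Group by U:
  weight(U=0) = 1/18
  weight(U=1) = 2/9
Total weight = 1/18 + 2/9 = 5/18
P(U=0 | obs) = 1/18 / 5/18 = 1/5
P(U=1 | obs) = 2/9 / 5/18 = 4/5

P(U = 0 | obs) = 1/5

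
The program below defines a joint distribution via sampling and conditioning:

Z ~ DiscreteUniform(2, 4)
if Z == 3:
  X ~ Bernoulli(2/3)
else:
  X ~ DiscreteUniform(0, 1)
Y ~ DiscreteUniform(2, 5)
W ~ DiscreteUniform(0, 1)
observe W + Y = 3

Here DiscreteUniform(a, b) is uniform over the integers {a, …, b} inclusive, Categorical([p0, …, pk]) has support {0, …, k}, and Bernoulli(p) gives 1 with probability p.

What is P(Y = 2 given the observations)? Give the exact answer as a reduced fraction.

P(Y = 2 | obs) = 1/2

Enumerate traces; 12 have nonzero weight after conditioning:
  (Z=2, X=0, Y=2, W=1) weight 1/48
  (Z=2, X=0, Y=3, W=0) weight 1/48
  (Z=2, X=1, Y=2, W=1) weight 1/48
  (Z=2, X=1, Y=3, W=0) weight 1/48
  (Z=3, X=0, Y=2, W=1) weight 1/72
  (Z=3, X=0, Y=3, W=0) weight 1/72
  (Z=3, X=1, Y=2, W=1) weight 1/36
  (Z=3, X=1, Y=3, W=0) weight 1/36
  … 4 more
Group by Y:
  weight(Y=2) = 1/8
  weight(Y=3) = 1/8
Total weight = 1/8 + 1/8 = 1/4
P(Y=2 | obs) = 1/8 / 1/4 = 1/2
P(Y=3 | obs) = 1/8 / 1/4 = 1/2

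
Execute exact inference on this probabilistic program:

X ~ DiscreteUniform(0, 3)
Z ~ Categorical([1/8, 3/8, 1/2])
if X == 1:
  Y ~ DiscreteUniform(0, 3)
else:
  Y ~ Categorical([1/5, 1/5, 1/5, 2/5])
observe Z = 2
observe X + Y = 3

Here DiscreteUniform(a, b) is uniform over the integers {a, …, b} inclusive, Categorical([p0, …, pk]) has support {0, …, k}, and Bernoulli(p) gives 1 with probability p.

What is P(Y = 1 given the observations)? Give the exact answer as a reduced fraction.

Enumerate traces; 4 have nonzero weight after conditioning:
  (X=0, Z=2, Y=3) weight 1/20
  (X=1, Z=2, Y=2) weight 1/32
  (X=2, Z=2, Y=1) weight 1/40
  (X=3, Z=2, Y=0) weight 1/40
Group by Y:
  weight(Y=0) = 1/40
  weight(Y=1) = 1/40
  weight(Y=2) = 1/32
  weight(Y=3) = 1/20
Total weight = 1/40 + 1/40 + 1/32 + 1/20 = 21/160
P(Y=0 | obs) = 1/40 / 21/160 = 4/21
P(Y=1 | obs) = 1/40 / 21/160 = 4/21
P(Y=2 | obs) = 1/32 / 21/160 = 5/21
P(Y=3 | obs) = 1/20 / 21/160 = 8/21

P(Y = 1 | obs) = 4/21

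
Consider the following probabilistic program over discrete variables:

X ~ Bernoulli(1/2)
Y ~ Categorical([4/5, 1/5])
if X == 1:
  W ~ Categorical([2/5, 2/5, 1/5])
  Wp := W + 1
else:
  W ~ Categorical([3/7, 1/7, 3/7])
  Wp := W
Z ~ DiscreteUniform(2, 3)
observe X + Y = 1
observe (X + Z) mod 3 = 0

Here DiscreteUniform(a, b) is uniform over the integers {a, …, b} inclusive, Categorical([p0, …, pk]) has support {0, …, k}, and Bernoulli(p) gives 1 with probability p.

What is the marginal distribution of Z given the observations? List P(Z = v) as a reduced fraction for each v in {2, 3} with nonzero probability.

Enumerate traces; 6 have nonzero weight after conditioning:
  (X=0, Y=1, W=0, Z=3) weight 3/140
  (X=0, Y=1, W=1, Z=3) weight 1/140
  (X=0, Y=1, W=2, Z=3) weight 3/140
  (X=1, Y=0, W=0, Z=2) weight 2/25
  (X=1, Y=0, W=1, Z=2) weight 2/25
  (X=1, Y=0, W=2, Z=2) weight 1/25
Group by Z:
  weight(Z=2) = 1/5
  weight(Z=3) = 1/20
Total weight = 1/5 + 1/20 = 1/4
P(Z=2 | obs) = 1/5 / 1/4 = 4/5
P(Z=3 | obs) = 1/20 / 1/4 = 1/5

P(Z=2) = 4/5, P(Z=3) = 1/5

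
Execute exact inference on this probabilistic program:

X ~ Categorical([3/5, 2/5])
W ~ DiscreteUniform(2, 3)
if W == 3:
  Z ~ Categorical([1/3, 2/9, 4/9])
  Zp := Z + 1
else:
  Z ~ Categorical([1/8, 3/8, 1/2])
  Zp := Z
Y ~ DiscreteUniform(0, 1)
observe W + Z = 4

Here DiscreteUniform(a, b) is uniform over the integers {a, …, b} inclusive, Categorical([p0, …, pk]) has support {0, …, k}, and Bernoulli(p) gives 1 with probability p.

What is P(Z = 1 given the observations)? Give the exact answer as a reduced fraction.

Enumerate traces; 8 have nonzero weight after conditioning:
  (X=0, W=2, Z=2, Y=0) weight 3/40
  (X=0, W=2, Z=2, Y=1) weight 3/40
  (X=0, W=3, Z=1, Y=0) weight 1/30
  (X=0, W=3, Z=1, Y=1) weight 1/30
  (X=1, W=2, Z=2, Y=0) weight 1/20
  (X=1, W=2, Z=2, Y=1) weight 1/20
  (X=1, W=3, Z=1, Y=0) weight 1/45
  (X=1, W=3, Z=1, Y=1) weight 1/45
Group by Z:
  weight(Z=1) = 1/9
  weight(Z=2) = 1/4
Total weight = 1/9 + 1/4 = 13/36
P(Z=1 | obs) = 1/9 / 13/36 = 4/13
P(Z=2 | obs) = 1/4 / 13/36 = 9/13

P(Z = 1 | obs) = 4/13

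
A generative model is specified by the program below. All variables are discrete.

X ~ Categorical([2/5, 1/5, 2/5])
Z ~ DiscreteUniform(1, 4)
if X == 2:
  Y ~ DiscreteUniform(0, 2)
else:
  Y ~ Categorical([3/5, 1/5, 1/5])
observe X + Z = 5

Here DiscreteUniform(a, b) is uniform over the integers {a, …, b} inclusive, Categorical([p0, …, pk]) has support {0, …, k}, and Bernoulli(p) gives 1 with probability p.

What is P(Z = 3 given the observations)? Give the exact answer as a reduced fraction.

Enumerate traces; 6 have nonzero weight after conditioning:
  (X=1, Z=4, Y=0) weight 3/100
  (X=1, Z=4, Y=1) weight 1/100
  (X=1, Z=4, Y=2) weight 1/100
  (X=2, Z=3, Y=0) weight 1/30
  (X=2, Z=3, Y=1) weight 1/30
  (X=2, Z=3, Y=2) weight 1/30
Group by Z:
  weight(Z=3) = 1/10
  weight(Z=4) = 1/20
Total weight = 1/10 + 1/20 = 3/20
P(Z=3 | obs) = 1/10 / 3/20 = 2/3
P(Z=4 | obs) = 1/20 / 3/20 = 1/3

P(Z = 3 | obs) = 2/3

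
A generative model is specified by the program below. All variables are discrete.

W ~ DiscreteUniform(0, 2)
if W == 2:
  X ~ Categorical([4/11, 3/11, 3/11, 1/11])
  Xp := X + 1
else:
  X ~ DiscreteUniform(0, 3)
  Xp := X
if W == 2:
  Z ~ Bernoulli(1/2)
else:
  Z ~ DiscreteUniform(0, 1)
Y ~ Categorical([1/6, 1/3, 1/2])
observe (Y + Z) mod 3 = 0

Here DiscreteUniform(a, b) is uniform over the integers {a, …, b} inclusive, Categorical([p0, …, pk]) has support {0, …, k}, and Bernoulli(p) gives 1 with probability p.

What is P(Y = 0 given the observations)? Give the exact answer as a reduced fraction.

Enumerate traces; 24 have nonzero weight after conditioning:
  (W=0, X=0, Z=0, Y=0) weight 1/144
  (W=0, X=0, Z=1, Y=2) weight 1/48
  (W=0, X=1, Z=0, Y=0) weight 1/144
  (W=0, X=1, Z=1, Y=2) weight 1/48
  (W=0, X=2, Z=0, Y=0) weight 1/144
  (W=0, X=2, Z=1, Y=2) weight 1/48
  (W=0, X=3, Z=0, Y=0) weight 1/144
  (W=0, X=3, Z=1, Y=2) weight 1/48
  … 16 more
Group by Y:
  weight(Y=0) = 1/12
  weight(Y=2) = 1/4
Total weight = 1/12 + 1/4 = 1/3
P(Y=0 | obs) = 1/12 / 1/3 = 1/4
P(Y=2 | obs) = 1/4 / 1/3 = 3/4

P(Y = 0 | obs) = 1/4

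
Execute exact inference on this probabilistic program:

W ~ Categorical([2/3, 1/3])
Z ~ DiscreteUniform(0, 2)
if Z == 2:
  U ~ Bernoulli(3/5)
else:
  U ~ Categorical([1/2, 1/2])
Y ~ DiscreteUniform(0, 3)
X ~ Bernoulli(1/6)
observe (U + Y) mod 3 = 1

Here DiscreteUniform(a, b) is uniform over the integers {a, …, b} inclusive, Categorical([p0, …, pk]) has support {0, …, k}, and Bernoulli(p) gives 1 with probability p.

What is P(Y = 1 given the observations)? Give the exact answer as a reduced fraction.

Enumerate traces; 36 have nonzero weight after conditioning:
  (W=0, Z=0, U=0, Y=1, X=0) weight 5/216
  (W=0, Z=0, U=0, Y=1, X=1) weight 1/216
  (W=0, Z=0, U=1, Y=0, X=0) weight 5/216
  (W=0, Z=0, U=1, Y=0, X=1) weight 1/216
  (W=0, Z=0, U=1, Y=3, X=0) weight 5/216
  (W=0, Z=0, U=1, Y=3, X=1) weight 1/216
  (W=0, Z=1, U=0, Y=1, X=0) weight 5/216
  (W=0, Z=1, U=0, Y=1, X=1) weight 1/216
  … 28 more
Group by Y:
  weight(Y=0) = 2/15
  weight(Y=1) = 7/60
  weight(Y=3) = 2/15
Total weight = 2/15 + 7/60 + 2/15 = 23/60
P(Y=0 | obs) = 2/15 / 23/60 = 8/23
P(Y=1 | obs) = 7/60 / 23/60 = 7/23
P(Y=3 | obs) = 2/15 / 23/60 = 8/23

P(Y = 1 | obs) = 7/23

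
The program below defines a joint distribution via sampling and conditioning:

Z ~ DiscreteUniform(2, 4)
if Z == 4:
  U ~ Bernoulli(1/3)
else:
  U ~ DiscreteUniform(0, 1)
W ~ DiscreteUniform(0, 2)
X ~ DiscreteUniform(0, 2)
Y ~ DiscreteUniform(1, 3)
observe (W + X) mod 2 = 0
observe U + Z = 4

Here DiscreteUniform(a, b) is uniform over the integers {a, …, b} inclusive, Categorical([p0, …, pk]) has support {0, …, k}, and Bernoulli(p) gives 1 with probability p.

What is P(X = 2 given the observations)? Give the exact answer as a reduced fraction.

Enumerate traces; 30 have nonzero weight after conditioning:
  (Z=3, U=1, W=0, X=0, Y=1) weight 1/162
  (Z=3, U=1, W=0, X=0, Y=2) weight 1/162
  (Z=3, U=1, W=0, X=0, Y=3) weight 1/162
  (Z=3, U=1, W=0, X=2, Y=1) weight 1/162
  (Z=3, U=1, W=0, X=2, Y=2) weight 1/162
  (Z=3, U=1, W=0, X=2, Y=3) weight 1/162
  (Z=3, U=1, W=1, X=1, Y=1) weight 1/162
  (Z=3, U=1, W=1, X=1, Y=2) weight 1/162
  … 22 more
Group by X:
  weight(X=0) = 7/81
  weight(X=1) = 7/162
  weight(X=2) = 7/81
Total weight = 7/81 + 7/162 + 7/81 = 35/162
P(X=0 | obs) = 7/81 / 35/162 = 2/5
P(X=1 | obs) = 7/162 / 35/162 = 1/5
P(X=2 | obs) = 7/81 / 35/162 = 2/5

P(X = 2 | obs) = 2/5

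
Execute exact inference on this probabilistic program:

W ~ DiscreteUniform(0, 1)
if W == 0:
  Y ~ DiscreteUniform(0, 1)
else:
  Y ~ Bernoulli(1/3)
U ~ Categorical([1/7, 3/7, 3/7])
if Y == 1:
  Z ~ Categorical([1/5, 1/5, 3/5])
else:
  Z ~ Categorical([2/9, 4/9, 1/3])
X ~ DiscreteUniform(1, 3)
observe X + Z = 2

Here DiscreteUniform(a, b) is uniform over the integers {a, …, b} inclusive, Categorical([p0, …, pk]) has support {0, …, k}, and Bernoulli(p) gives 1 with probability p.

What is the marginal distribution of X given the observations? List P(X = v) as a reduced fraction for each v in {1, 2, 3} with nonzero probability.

Enumerate traces; 24 have nonzero weight after conditioning:
  (W=0, Y=0, U=0, Z=0, X=2) weight 1/378
  (W=0, Y=0, U=0, Z=1, X=1) weight 1/189
  (W=0, Y=0, U=1, Z=0, X=2) weight 1/126
  (W=0, Y=0, U=1, Z=1, X=1) weight 1/63
  (W=0, Y=0, U=2, Z=0, X=2) weight 1/126
  (W=0, Y=0, U=2, Z=1, X=1) weight 1/63
  (W=0, Y=1, U=0, Z=0, X=2) weight 1/420
  (W=0, Y=1, U=0, Z=1, X=1) weight 1/420
  … 16 more
Group by X:
  weight(X=1) = 37/324
  weight(X=2) = 23/324
Total weight = 37/324 + 23/324 = 5/27
P(X=1 | obs) = 37/324 / 5/27 = 37/60
P(X=2 | obs) = 23/324 / 5/27 = 23/60

P(X=1) = 37/60, P(X=2) = 23/60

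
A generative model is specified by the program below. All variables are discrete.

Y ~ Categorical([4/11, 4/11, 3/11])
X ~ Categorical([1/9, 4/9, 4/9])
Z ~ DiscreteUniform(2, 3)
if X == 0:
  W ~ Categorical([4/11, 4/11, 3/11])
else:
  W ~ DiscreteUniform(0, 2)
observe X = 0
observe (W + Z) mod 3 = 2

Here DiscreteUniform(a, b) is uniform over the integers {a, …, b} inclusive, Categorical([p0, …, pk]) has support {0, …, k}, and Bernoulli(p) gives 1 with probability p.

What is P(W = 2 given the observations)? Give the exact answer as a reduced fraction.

Enumerate traces; 6 have nonzero weight after conditioning:
  (Y=0, X=0, Z=2, W=0) weight 8/1089
  (Y=0, X=0, Z=3, W=2) weight 2/363
  (Y=1, X=0, Z=2, W=0) weight 8/1089
  (Y=1, X=0, Z=3, W=2) weight 2/363
  (Y=2, X=0, Z=2, W=0) weight 2/363
  (Y=2, X=0, Z=3, W=2) weight 1/242
Group by W:
  weight(W=0) = 2/99
  weight(W=2) = 1/66
Total weight = 2/99 + 1/66 = 7/198
P(W=0 | obs) = 2/99 / 7/198 = 4/7
P(W=2 | obs) = 1/66 / 7/198 = 3/7

P(W = 2 | obs) = 3/7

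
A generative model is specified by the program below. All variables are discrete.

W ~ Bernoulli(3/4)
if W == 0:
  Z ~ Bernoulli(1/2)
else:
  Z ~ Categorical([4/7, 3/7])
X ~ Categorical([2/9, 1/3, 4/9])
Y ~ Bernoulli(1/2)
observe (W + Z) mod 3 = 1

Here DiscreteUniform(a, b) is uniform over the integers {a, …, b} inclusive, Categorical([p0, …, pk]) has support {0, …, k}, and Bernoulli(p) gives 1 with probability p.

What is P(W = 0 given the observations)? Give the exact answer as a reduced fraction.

P(W = 0 | obs) = 7/31

Enumerate traces; 12 have nonzero weight after conditioning:
  (W=0, Z=1, X=0, Y=0) weight 1/72
  (W=0, Z=1, X=0, Y=1) weight 1/72
  (W=0, Z=1, X=1, Y=0) weight 1/48
  (W=0, Z=1, X=1, Y=1) weight 1/48
  (W=0, Z=1, X=2, Y=0) weight 1/36
  (W=0, Z=1, X=2, Y=1) weight 1/36
  (W=1, Z=0, X=0, Y=0) weight 1/21
  (W=1, Z=0, X=0, Y=1) weight 1/21
  … 4 more
Group by W:
  weight(W=0) = 1/8
  weight(W=1) = 3/7
Total weight = 1/8 + 3/7 = 31/56
P(W=0 | obs) = 1/8 / 31/56 = 7/31
P(W=1 | obs) = 3/7 / 31/56 = 24/31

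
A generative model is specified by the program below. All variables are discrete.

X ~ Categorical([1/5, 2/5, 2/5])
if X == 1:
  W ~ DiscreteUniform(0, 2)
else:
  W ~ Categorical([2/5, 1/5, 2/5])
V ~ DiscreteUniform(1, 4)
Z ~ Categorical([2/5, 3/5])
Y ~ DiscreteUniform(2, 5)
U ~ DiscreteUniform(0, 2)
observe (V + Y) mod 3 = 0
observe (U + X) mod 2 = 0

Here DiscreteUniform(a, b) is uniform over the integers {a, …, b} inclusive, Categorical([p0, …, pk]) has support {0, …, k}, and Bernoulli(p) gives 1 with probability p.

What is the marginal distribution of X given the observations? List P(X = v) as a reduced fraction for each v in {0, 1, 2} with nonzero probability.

P(X=0) = 1/4, P(X=1) = 1/4, P(X=2) = 1/2

Enumerate traces; 180 have nonzero weight after conditioning:
  (X=0, W=0, V=1, Z=0, Y=2, U=0) weight 1/1500
  (X=0, W=0, V=1, Z=0, Y=2, U=2) weight 1/1500
  (X=0, W=0, V=1, Z=0, Y=5, U=0) weight 1/1500
  (X=0, W=0, V=1, Z=0, Y=5, U=2) weight 1/1500
  (X=0, W=0, V=1, Z=1, Y=2, U=0) weight 1/1000
  (X=0, W=0, V=1, Z=1, Y=2, U=2) weight 1/1000
  (X=0, W=0, V=1, Z=1, Y=5, U=0) weight 1/1000
  (X=0, W=0, V=1, Z=1, Y=5, U=2) weight 1/1000
  (X=1, W=0, V=1, Z=0, Y=2, U=1) weight 1/900
  (X=2, W=0, V=1, Z=0, Y=2, U=0) weight 1/750
  … 170 more
Group by X:
  weight(X=0) = 1/20
  weight(X=1) = 1/20
  weight(X=2) = 1/10
Total weight = 1/20 + 1/20 + 1/10 = 1/5
P(X=0 | obs) = 1/20 / 1/5 = 1/4
P(X=1 | obs) = 1/20 / 1/5 = 1/4
P(X=2 | obs) = 1/10 / 1/5 = 1/2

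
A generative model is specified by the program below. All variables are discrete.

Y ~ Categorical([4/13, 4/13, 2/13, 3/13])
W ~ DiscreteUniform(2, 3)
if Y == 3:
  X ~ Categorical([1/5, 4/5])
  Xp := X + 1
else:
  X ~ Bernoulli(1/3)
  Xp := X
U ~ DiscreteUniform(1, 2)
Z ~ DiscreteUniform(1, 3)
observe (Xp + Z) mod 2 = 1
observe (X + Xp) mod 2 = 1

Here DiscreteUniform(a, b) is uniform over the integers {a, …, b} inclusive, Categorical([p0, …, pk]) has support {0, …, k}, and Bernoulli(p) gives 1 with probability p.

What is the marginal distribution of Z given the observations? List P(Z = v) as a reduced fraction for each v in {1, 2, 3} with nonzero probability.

Enumerate traces; 12 have nonzero weight after conditioning:
  (Y=3, W=2, X=0, U=1, Z=2) weight 1/260
  (Y=3, W=2, X=0, U=2, Z=2) weight 1/260
  (Y=3, W=2, X=1, U=1, Z=1) weight 1/65
  (Y=3, W=2, X=1, U=1, Z=3) weight 1/65
  (Y=3, W=2, X=1, U=2, Z=1) weight 1/65
  (Y=3, W=2, X=1, U=2, Z=3) weight 1/65
  (Y=3, W=3, X=0, U=1, Z=2) weight 1/260
  (Y=3, W=3, X=0, U=2, Z=2) weight 1/260
  … 4 more
Group by Z:
  weight(Z=1) = 4/65
  weight(Z=2) = 1/65
  weight(Z=3) = 4/65
Total weight = 4/65 + 1/65 + 4/65 = 9/65
P(Z=1 | obs) = 4/65 / 9/65 = 4/9
P(Z=2 | obs) = 1/65 / 9/65 = 1/9
P(Z=3 | obs) = 4/65 / 9/65 = 4/9

P(Z=1) = 4/9, P(Z=2) = 1/9, P(Z=3) = 4/9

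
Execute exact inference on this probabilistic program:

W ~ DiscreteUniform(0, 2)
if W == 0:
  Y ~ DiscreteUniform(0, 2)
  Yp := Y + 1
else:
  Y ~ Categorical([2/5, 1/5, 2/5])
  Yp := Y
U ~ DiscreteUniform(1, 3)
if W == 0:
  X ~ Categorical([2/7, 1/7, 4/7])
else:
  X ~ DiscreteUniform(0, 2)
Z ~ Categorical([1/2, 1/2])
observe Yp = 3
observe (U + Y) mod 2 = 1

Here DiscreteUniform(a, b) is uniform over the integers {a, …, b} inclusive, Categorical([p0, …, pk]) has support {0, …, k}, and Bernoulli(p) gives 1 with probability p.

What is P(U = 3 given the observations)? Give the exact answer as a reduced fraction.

Enumerate traces; 12 have nonzero weight after conditioning:
  (W=0, Y=2, U=1, X=0, Z=0) weight 1/189
  (W=0, Y=2, U=1, X=0, Z=1) weight 1/189
  (W=0, Y=2, U=1, X=1, Z=0) weight 1/378
  (W=0, Y=2, U=1, X=1, Z=1) weight 1/378
  (W=0, Y=2, U=1, X=2, Z=0) weight 2/189
  (W=0, Y=2, U=1, X=2, Z=1) weight 2/189
  (W=0, Y=2, U=3, X=0, Z=0) weight 1/189
  (W=0, Y=2, U=3, X=0, Z=1) weight 1/189
  … 4 more
Group by U:
  weight(U=1) = 1/27
  weight(U=3) = 1/27
Total weight = 1/27 + 1/27 = 2/27
P(U=1 | obs) = 1/27 / 2/27 = 1/2
P(U=3 | obs) = 1/27 / 2/27 = 1/2

P(U = 3 | obs) = 1/2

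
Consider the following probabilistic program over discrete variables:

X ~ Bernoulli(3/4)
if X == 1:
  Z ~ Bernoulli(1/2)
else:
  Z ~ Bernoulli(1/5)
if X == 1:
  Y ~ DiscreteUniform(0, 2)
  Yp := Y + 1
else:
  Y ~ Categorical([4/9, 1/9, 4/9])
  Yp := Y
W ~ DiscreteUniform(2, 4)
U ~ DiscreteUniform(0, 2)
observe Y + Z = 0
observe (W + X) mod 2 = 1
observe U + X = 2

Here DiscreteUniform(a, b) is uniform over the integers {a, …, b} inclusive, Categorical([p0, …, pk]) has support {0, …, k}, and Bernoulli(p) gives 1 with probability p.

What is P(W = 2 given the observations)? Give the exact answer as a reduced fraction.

Enumerate traces; 3 have nonzero weight after conditioning:
  (X=0, Z=0, Y=0, W=3, U=2) weight 4/405
  (X=1, Z=0, Y=0, W=2, U=1) weight 1/72
  (X=1, Z=0, Y=0, W=4, U=1) weight 1/72
Group by W:
  weight(W=2) = 1/72
  weight(W=3) = 4/405
  weight(W=4) = 1/72
Total weight = 1/72 + 4/405 + 1/72 = 61/1620
P(W=2 | obs) = 1/72 / 61/1620 = 45/122
P(W=3 | obs) = 4/405 / 61/1620 = 16/61
P(W=4 | obs) = 1/72 / 61/1620 = 45/122

P(W = 2 | obs) = 45/122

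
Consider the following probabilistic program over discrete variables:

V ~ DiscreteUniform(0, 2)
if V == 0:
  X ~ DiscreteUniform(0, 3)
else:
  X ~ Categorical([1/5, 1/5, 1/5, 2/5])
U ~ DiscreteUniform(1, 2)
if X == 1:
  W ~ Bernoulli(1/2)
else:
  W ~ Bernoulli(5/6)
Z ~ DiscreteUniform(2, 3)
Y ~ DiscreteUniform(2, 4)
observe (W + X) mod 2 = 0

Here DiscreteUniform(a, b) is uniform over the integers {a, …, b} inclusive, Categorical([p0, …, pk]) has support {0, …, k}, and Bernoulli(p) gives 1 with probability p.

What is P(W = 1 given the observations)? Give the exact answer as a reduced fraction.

P(W = 1 | obs) = 72/85

Enumerate traces; 144 have nonzero weight after conditioning:
  (V=0, X=0, U=1, W=0, Z=2, Y=2) weight 1/864
  (V=0, X=0, U=1, W=0, Z=2, Y=3) weight 1/864
  (V=0, X=0, U=1, W=0, Z=2, Y=4) weight 1/864
  (V=0, X=0, U=1, W=0, Z=3, Y=2) weight 1/864
  (V=0, X=0, U=1, W=0, Z=3, Y=3) weight 1/864
  (V=0, X=0, U=1, W=0, Z=3, Y=4) weight 1/864
  (V=0, X=0, U=2, W=0, Z=2, Y=2) weight 1/864
  (V=0, X=0, U=2, W=0, Z=2, Y=3) weight 1/864
  (V=0, X=1, U=1, W=1, Z=2, Y=2) weight 1/288
  … 135 more
Group by W:
  weight(W=0) = 13/180
  weight(W=1) = 2/5
Total weight = 13/180 + 2/5 = 17/36
P(W=0 | obs) = 13/180 / 17/36 = 13/85
P(W=1 | obs) = 2/5 / 17/36 = 72/85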